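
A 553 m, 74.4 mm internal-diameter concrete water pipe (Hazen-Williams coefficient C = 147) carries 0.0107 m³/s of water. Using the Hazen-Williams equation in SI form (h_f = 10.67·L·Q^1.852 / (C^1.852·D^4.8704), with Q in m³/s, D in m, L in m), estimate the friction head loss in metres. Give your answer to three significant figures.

h_f = 10.67·553·0.0107^1.852 / (147^1.852·0.0744^4.8704) = 40.12 m

h_f ≈ 40.1 m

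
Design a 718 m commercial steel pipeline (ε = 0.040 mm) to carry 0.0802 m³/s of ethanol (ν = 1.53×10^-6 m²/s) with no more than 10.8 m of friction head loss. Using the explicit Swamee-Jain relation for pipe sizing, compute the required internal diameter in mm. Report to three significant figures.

D ≈ 227 mm

Swamee-Jain (Type III): D = 0.66·[ε^1.25·(LQ²/(gh_f))^4.75 + ν·Q^9.4·(L/(gh_f))^5.2]^0.04
LQ²/(gh_f) = 0.04359; L/(gh_f) = 6.777
Term 1 = ε^1.25·(…)^4.75 = 1.10×10^-12; Term 2 = ν·Q^9.4·(…)^5.2 = 1.60×10^-12
D = 0.66·(1.10×10^-12 + 1.60×10^-12)^0.04 = 0.2274 m = 227 mm
Check: V = 1.97 m/s, Re = 2.93×10^5, f = 0.01615, h_f = 10.1 m ≈ 10.8 m ✓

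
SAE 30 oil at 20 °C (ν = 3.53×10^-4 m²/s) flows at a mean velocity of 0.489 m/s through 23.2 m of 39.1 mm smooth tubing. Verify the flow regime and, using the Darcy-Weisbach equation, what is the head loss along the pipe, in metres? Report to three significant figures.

h_f ≈ 8.54 m

Re = VD/ν = 0.489·0.03910/3.53×10^-4 = 54.2 → laminar (Re < 2300)
f = 64/Re = 1.182
h_f = f(L/D)V²/(2g) = 1.182·(23.2/0.03910)·0.489²/(2·9.81) = 8.545 m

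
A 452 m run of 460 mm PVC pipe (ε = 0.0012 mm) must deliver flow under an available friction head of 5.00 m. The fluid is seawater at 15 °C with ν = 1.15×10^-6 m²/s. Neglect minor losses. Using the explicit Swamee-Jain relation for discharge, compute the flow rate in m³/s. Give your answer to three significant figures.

Q ≈ 0.492 m³/s

Swamee-Jain (Type II): Q = -0.965·√(gD⁵h_f/L)·ln[ε/(3.7D) + √(3.17ν²L/(gD³h_f))]
√(gD⁵h_f/L) = √(9.81·0.460⁵·5.00/452) = 0.04728
ε/(3.7D) = 7.05×10^-7; √(3.17ν²L/(gD³h_f)) = 1.99×10^-5
Q = -0.965·0.04728·ln(2.063×10^-5) = 0.4922 m³/s
Check: V = 2.96 m/s, Re = 1.18×10^6, f = 0.01136, h_f = 4.99 m ≈ 5.00 m ✓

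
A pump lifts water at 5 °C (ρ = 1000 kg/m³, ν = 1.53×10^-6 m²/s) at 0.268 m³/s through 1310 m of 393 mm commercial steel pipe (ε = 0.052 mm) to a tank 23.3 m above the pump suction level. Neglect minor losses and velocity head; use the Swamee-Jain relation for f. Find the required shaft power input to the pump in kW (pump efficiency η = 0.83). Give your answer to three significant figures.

P_shaft ≈ 112 kW

V = 4Q/(πD²) = 2.209 m/s; Re = 5.67×10^5; ε/D = 1.32×10^-4; f = 0.01464
h_f = f(L/D)V²/2g = 12.14 m
Total head H = z + h_f = 23.3 + 12.14 = 35.44 m
P_hyd = ρgQH = 1000·9.81·0.268·35.44 = 93.18 kW
P_shaft = P_hyd/η = 93.18/0.83 = 112.3 kW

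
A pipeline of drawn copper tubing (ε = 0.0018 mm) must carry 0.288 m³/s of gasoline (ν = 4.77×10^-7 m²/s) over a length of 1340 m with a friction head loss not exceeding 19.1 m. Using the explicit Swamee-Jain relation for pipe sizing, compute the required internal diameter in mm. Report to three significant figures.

D ≈ 348 mm

Swamee-Jain (Type III): D = 0.66·[ε^1.25·(LQ²/(gh_f))^4.75 + ν·Q^9.4·(L/(gh_f))^5.2]^0.04
LQ²/(gh_f) = 0.5932; L/(gh_f) = 7.152
Term 1 = ε^1.25·(…)^4.75 = 5.52×10^-9; Term 2 = ν·Q^9.4·(…)^5.2 = 1.10×10^-7
D = 0.66·(5.52×10^-9 + 1.10×10^-7)^0.04 = 0.3483 m = 348 mm
Check: V = 3.02 m/s, Re = 2.21×10^6, f = 0.01041, h_f = 18.7 m ≈ 19.1 m ✓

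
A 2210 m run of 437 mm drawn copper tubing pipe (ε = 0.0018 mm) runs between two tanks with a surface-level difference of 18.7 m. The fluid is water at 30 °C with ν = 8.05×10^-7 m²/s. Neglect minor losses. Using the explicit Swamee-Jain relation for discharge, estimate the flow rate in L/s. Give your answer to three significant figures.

Swamee-Jain (Type II): Q = -0.965·√(gD⁵h_f/L)·ln[ε/(3.7D) + √(3.17ν²L/(gD³h_f))]
√(gD⁵h_f/L) = √(9.81·0.437⁵·18.7/2210) = 0.03637
ε/(3.7D) = 1.11×10^-6; √(3.17ν²L/(gD³h_f)) = 1.72×10^-5
Q = -0.965·0.03637·ln(1.833×10^-5) = 0.3828 m³/s
Check: V = 2.55 m/s, Re = 1.39×10^6, f = 0.01112, h_f = 18.7 m ≈ 18.7 m ✓

Q ≈ 383 L/s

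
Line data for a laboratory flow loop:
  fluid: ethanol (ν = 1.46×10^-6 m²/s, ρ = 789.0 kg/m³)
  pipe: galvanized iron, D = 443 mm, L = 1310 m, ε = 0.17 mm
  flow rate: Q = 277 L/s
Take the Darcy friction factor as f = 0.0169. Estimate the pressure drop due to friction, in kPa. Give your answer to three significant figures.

Δp ≈ 63.7 kPa

V = 4Q/(πD²) = 4·0.277/(π·0.443²) = 1.797 m/s
h_f = f(L/D)V²/(2g) = 0.01690·(1310/0.443)·1.797²/(2·9.81) = 8.227 m
Δp = ρg·h_f = 789.0·9.81·8.227 = 63.67 kPa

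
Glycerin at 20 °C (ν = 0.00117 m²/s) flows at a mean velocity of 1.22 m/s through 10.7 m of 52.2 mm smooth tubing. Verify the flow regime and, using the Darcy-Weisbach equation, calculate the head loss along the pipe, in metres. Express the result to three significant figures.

h_f ≈ 18.3 m

Re = VD/ν = 1.22·0.05220/0.00117 = 54.4 → laminar (Re < 2300)
f = 64/Re = 1.176
h_f = f(L/D)V²/(2g) = 1.176·(10.7/0.05220)·1.22²/(2·9.81) = 18.28 m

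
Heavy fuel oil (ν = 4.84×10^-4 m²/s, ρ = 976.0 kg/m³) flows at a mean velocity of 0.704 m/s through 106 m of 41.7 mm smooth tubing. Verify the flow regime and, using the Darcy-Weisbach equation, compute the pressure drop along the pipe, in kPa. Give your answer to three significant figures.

Δp ≈ 649 kPa

Re = VD/ν = 0.704·0.04170/4.84×10^-4 = 60.7 → laminar (Re < 2300)
f = 64/Re = 1.055
h_f = f(L/D)V²/(2g) = 1.055·(106/0.04170)·0.704²/(2·9.81) = 67.75 m
Δp = ρg·h_f = 976.0·9.81·67.75 = 648.7 kPa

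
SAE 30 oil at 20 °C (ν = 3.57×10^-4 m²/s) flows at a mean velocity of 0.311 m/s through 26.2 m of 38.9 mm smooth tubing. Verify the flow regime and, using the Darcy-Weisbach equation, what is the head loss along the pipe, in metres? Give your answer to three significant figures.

Re = VD/ν = 0.311·0.03890/3.57×10^-4 = 33.9 → laminar (Re < 2300)
f = 64/Re = 1.889
h_f = f(L/D)V²/(2g) = 1.889·(26.2/0.03890)·0.311²/(2·9.81) = 6.271 m

h_f ≈ 6.27 m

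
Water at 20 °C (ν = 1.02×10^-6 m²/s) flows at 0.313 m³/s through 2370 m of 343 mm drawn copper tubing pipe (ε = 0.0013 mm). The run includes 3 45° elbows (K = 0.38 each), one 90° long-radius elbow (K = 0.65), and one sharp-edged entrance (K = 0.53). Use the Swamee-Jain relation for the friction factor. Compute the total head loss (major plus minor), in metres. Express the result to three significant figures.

H_L ≈ 47.7 m

V = 4Q/(πD²) = 3.387 m/s; V²/2g = 0.5848 m
Re = 1.14×10^6, ε/D = 3.79×10^-6 → f = 0.01146 (Swamee-Jain)
Major: h_f = f(L/D)·V²/2g = 0.01146·6910·0.5848 = 46.31 m
Minor: ΣK = 2.32; h_m = ΣK·V²/2g = 1.357 m
Total H_L = 46.31 + 1.357 = 47.67 m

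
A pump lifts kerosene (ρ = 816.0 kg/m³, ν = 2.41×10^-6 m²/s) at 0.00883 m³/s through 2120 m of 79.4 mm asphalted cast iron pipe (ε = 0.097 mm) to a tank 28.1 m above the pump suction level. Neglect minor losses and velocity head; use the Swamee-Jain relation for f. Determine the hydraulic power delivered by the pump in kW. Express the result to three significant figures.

P_hyd ≈ 9.43 kW

V = 4Q/(πD²) = 1.783 m/s; Re = 5.88×10^4; ε/D = 0.00122; f = 0.02433
h_f = f(L/D)V²/2g = 105.3 m
Total head H = z + h_f = 28.1 + 105.3 = 133.4 m
P_hyd = ρgQH = 816.0·9.81·0.00883·133.4 = 9.429 kW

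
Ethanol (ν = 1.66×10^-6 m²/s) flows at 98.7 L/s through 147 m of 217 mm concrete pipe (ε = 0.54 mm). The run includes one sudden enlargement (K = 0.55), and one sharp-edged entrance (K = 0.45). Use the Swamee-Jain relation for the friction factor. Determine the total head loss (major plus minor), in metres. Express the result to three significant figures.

V = 4Q/(πD²) = 2.669 m/s; V²/2g = 0.3630 m
Re = 3.49×10^5, ε/D = 0.00249 → f = 0.02542 (Swamee-Jain)
Major: h_f = f(L/D)·V²/2g = 0.02542·677.4·0.3630 = 6.252 m
Minor: ΣK = 1.00; h_m = ΣK·V²/2g = 0.3630 m
Total H_L = 6.252 + 0.3630 = 6.615 m

H_L ≈ 6.62 m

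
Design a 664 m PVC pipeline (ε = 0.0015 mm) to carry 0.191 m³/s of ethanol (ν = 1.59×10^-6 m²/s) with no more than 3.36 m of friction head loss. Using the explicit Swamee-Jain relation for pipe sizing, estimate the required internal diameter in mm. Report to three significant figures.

Swamee-Jain (Type III): D = 0.66·[ε^1.25·(LQ²/(gh_f))^4.75 + ν·Q^9.4·(L/(gh_f))^5.2]^0.04
LQ²/(gh_f) = 0.7349; L/(gh_f) = 20.14
Term 1 = ε^1.25·(…)^4.75 = 1.22×10^-8; Term 2 = ν·Q^9.4·(…)^5.2 = 1.68×10^-6
D = 0.66·(1.22×10^-8 + 1.68×10^-6)^0.04 = 0.3878 m = 388 mm
Check: V = 1.62 m/s, Re = 3.94×10^5, f = 0.01372, h_f = 3.13 m ≈ 3.36 m ✓

D ≈ 388 mm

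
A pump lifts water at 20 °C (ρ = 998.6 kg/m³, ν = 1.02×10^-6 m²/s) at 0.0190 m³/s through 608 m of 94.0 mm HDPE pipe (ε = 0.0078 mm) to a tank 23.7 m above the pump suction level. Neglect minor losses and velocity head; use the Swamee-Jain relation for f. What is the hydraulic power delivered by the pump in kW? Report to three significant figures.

V = 4Q/(πD²) = 2.738 m/s; Re = 2.52×10^5; ε/D = 8.30×10^-5; f = 0.01567
h_f = f(L/D)V²/2g = 38.72 m
Total head H = z + h_f = 23.7 + 38.72 = 62.42 m
P_hyd = ρgQH = 998.6·9.81·0.0190·62.42 = 11.62 kW

P_hyd ≈ 11.6 kW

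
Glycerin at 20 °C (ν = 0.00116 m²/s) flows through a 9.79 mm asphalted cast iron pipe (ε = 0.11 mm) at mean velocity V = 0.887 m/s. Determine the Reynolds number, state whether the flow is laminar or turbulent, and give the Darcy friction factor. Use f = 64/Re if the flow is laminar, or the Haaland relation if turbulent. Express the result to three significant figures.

Re ≈ 7.49; laminar; f = 64/Re ≈ 8.55

Re = VD/ν = 0.8870·0.00979/0.00116 = 7.49
Re < 2300 → laminar → f = 64/Re = 8.549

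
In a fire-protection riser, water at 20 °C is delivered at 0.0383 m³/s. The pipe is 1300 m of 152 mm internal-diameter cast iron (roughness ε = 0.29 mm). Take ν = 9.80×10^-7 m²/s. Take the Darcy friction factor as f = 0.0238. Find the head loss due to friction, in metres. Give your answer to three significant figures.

h_f ≈ 46.2 m

V = 4Q/(πD²) = 4·0.0383/(π·0.152²) = 2.111 m/s
h_f = f(L/D)V²/(2g) = 0.02380·(1300/0.152)·2.111²/(2·9.81) = 46.22 m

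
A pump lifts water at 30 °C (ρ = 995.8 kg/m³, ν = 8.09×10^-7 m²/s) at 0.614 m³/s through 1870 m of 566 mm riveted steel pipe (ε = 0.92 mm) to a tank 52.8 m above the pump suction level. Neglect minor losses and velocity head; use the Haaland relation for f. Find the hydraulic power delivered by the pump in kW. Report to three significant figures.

V = 4Q/(πD²) = 2.440 m/s; Re = 1.71×10^6; ε/D = 0.00163; f = 0.02234
h_f = f(L/D)V²/2g = 22.40 m
Total head H = z + h_f = 52.8 + 22.40 = 75.20 m
P_hyd = ρgQH = 995.8·9.81·0.614·75.20 = 451.0 kW

P_hyd ≈ 451 kW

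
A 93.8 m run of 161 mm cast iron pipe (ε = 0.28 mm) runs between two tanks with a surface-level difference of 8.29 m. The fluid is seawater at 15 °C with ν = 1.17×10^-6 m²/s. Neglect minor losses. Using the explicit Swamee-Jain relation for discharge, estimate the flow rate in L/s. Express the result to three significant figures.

Swamee-Jain (Type II): Q = -0.965·√(gD⁵h_f/L)·ln[ε/(3.7D) + √(3.17ν²L/(gD³h_f))]
√(gD⁵h_f/L) = √(9.81·0.161⁵·8.29/93.8) = 0.009684
ε/(3.7D) = 4.70×10^-4; √(3.17ν²L/(gD³h_f)) = 3.46×10^-5
Q = -0.965·0.009684·ln(5.047×10^-4) = 0.07095 m³/s
Check: V = 3.48 m/s, Re = 4.80×10^5, f = 0.02311, h_f = 8.34 m ≈ 8.29 m ✓

Q ≈ 70.9 L/s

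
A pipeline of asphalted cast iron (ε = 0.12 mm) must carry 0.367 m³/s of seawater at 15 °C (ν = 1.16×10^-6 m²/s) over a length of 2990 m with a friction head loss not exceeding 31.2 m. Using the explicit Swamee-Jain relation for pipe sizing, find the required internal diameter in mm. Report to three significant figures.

D ≈ 447 mm

Swamee-Jain (Type III): D = 0.66·[ε^1.25·(LQ²/(gh_f))^4.75 + ν·Q^9.4·(L/(gh_f))^5.2]^0.04
LQ²/(gh_f) = 1.316; L/(gh_f) = 9.769
Term 1 = ε^1.25·(…)^4.75 = 4.62×10^-5; Term 2 = ν·Q^9.4·(…)^5.2 = 1.32×10^-5
D = 0.66·(4.62×10^-5 + 1.32×10^-5)^0.04 = 0.4472 m = 447 mm
Check: V = 2.34 m/s, Re = 9.01×10^5, f = 0.01554, h_f = 28.9 m ≈ 31.2 m ✓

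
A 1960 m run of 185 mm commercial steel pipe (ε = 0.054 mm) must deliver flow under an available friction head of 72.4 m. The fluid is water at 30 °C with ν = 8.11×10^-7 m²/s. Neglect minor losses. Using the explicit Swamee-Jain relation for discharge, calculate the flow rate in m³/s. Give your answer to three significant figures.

Q ≈ 0.0780 m³/s

Swamee-Jain (Type II): Q = -0.965·√(gD⁵h_f/L)·ln[ε/(3.7D) + √(3.17ν²L/(gD³h_f))]
√(gD⁵h_f/L) = √(9.81·0.185⁵·72.4/1960) = 0.008861
ε/(3.7D) = 7.89×10^-5; √(3.17ν²L/(gD³h_f)) = 3.01×10^-5
Q = -0.965·0.008861·ln(1.090×10^-4) = 0.07802 m³/s
Check: V = 2.90 m/s, Re = 6.62×10^5, f = 0.01602, h_f = 72.9 m ≈ 72.4 m ✓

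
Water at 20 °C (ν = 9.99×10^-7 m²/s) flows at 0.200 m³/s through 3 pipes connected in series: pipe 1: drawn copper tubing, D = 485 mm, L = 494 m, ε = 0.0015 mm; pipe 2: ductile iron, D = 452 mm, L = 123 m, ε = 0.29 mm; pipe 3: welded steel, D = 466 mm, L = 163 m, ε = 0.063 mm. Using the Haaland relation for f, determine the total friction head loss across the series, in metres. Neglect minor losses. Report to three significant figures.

Pipe 1: V = 1.083 m/s, Re = 5.26×10^5, ε/D = 3.09×10^-6, f = 0.01298, h_1 = f(L/D)V²/2g = 0.7899 m
Pipe 2: V = 1.246 m/s, Re = 5.64×10^5, ε/D = 6.42×10^-4, f = 0.01835, h_2 = f(L/D)V²/2g = 0.3953 m
Pipe 3: V = 1.173 m/s, Re = 5.47×10^5, ε/D = 1.35×10^-4, f = 0.01452, h_3 = f(L/D)V²/2g = 0.3559 m
Series → Q common, losses add: H = Σh = 1.541 m

H ≈ 1.54 m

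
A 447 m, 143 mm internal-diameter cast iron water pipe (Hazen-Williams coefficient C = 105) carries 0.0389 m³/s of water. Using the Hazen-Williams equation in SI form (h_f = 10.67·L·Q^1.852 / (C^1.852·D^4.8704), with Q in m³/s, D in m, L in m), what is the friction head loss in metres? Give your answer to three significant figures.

h_f ≈ 27.4 m

h_f = 10.67·447·0.0389^1.852 / (105^1.852·0.143^4.8704) = 27.39 m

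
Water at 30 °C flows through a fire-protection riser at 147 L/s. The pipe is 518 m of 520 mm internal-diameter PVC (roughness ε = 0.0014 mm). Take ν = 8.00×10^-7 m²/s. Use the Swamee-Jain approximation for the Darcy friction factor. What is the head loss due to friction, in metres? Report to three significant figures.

V = 4Q/(πD²) = 4·0.147/(π·0.520²) = 0.6922 m/s
Re = VD/ν = 0.6922·0.520/8.00×10^-7 = 4.50×10^5 → turbulent
ε/D = 0.0014/520 = 2.69×10^-6
Swamee-Jain: f = 0.01338
h_f = f(L/D)V²/(2g) = 0.01338·(518/0.520)·0.6922²/(2·9.81) = 0.3255 m

h_f ≈ 0.326 m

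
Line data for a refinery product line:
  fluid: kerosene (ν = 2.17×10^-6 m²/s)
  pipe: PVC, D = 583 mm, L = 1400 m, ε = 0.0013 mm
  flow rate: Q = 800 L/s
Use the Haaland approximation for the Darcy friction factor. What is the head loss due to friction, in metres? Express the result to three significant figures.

V = 4Q/(πD²) = 4·0.800/(π·0.583²) = 2.997 m/s
Re = VD/ν = 2.997·0.583/2.17×10^-6 = 8.05×10^5 → turbulent
ε/D = 0.0013/583 = 2.23×10^-6
Haaland: f = 0.01205
h_f = f(L/D)V²/(2g) = 0.01205·(1400/0.583)·2.997²/(2·9.81) = 13.25 m

h_f ≈ 13.2 m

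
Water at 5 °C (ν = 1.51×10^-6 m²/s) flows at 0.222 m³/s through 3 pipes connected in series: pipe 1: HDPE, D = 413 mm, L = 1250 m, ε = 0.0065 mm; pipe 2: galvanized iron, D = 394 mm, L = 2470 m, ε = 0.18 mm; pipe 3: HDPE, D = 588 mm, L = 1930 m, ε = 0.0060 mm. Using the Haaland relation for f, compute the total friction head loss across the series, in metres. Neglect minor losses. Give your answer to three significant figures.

H ≈ 25.7 m

Pipe 1: V = 1.657 m/s, Re = 4.53×10^5, ε/D = 1.57×10^-5, f = 0.01347, h_1 = f(L/D)V²/2g = 5.705 m
Pipe 2: V = 1.821 m/s, Re = 4.75×10^5, ε/D = 4.57×10^-4, f = 0.01734, h_2 = f(L/D)V²/2g = 18.37 m
Pipe 3: V = 0.8175 m/s, Re = 3.18×10^5, ε/D = 1.02×10^-5, f = 0.01427, h_3 = f(L/D)V²/2g = 1.596 m
Series → Q common, losses add: H = Σh = 25.67 m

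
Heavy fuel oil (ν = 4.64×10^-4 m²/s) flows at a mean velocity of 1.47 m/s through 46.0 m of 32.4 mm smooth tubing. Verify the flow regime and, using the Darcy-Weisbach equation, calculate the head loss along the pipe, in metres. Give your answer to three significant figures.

Re = VD/ν = 1.47·0.03240/4.64×10^-4 = 103 → laminar (Re < 2300)
f = 64/Re = 0.6235
h_f = f(L/D)V²/(2g) = 0.6235·(46.0/0.03240)·1.47²/(2·9.81) = 97.50 m

h_f ≈ 97.5 m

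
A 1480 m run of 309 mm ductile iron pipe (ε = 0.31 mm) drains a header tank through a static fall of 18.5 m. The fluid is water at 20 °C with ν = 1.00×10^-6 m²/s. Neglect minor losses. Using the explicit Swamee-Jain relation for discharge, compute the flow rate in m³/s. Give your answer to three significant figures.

Swamee-Jain (Type II): Q = -0.965·√(gD⁵h_f/L)·ln[ε/(3.7D) + √(3.17ν²L/(gD³h_f))]
√(gD⁵h_f/L) = √(9.81·0.309⁵·18.5/1480) = 0.01859
ε/(3.7D) = 2.71×10^-4; √(3.17ν²L/(gD³h_f)) = 2.96×10^-5
Q = -0.965·0.01859·ln(3.007×10^-4) = 0.1454 m³/s
Check: V = 1.94 m/s, Re = 5.99×10^5, f = 0.02027, h_f = 18.6 m ≈ 18.5 m ✓

Q ≈ 0.145 m³/s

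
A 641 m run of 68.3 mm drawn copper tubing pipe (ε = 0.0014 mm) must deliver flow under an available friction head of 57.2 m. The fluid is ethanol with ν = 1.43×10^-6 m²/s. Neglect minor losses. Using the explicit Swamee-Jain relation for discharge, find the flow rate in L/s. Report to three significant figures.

Swamee-Jain (Type II): Q = -0.965·√(gD⁵h_f/L)·ln[ε/(3.7D) + √(3.17ν²L/(gD³h_f))]
√(gD⁵h_f/L) = √(9.81·0.0683⁵·57.2/641) = 0.001141
ε/(3.7D) = 5.54×10^-6; √(3.17ν²L/(gD³h_f)) = 1.52×10^-4
Q = -0.965·0.001141·ln(1.580×10^-4) = 0.009635 m³/s
Check: V = 2.63 m/s, Re = 1.26×10^5, f = 0.01718, h_f = 56.8 m ≈ 57.2 m ✓

Q ≈ 9.63 L/s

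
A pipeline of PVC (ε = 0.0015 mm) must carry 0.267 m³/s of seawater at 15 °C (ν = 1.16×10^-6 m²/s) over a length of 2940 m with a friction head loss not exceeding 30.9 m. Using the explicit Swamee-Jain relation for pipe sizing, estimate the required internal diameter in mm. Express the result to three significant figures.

Swamee-Jain (Type III): D = 0.66·[ε^1.25·(LQ²/(gh_f))^4.75 + ν·Q^9.4·(L/(gh_f))^5.2]^0.04
LQ²/(gh_f) = 0.6914; L/(gh_f) = 9.699
Term 1 = ε^1.25·(…)^4.75 = 9.10×10^-9; Term 2 = ν·Q^9.4·(…)^5.2 = 6.38×10^-7
D = 0.66·(9.10×10^-9 + 6.38×10^-7)^0.04 = 0.3732 m = 373 mm
Check: V = 2.44 m/s, Re = 7.85×10^5, f = 0.01218, h_f = 29.1 m ≈ 30.9 m ✓

D ≈ 373 mm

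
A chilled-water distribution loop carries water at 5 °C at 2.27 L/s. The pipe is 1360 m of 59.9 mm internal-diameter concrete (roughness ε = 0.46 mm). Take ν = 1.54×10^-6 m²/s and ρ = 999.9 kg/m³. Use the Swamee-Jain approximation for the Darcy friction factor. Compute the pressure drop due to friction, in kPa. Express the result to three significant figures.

V = 4Q/(πD²) = 4·0.00227/(π·0.0599²) = 0.8055 m/s
Re = VD/ν = 0.8055·0.0599/1.54×10^-6 = 3.13×10^4 → turbulent
ε/D = 0.46/59.9 = 0.00768
Swamee-Jain: f = 0.03737
h_f = f(L/D)V²/(2g) = 0.03737·(1360/0.0599)·0.8055²/(2·9.81) = 28.06 m
Δp = ρg·h_f = 999.9·9.81·28.06 = 275.3 kPa

Δp ≈ 275 kPa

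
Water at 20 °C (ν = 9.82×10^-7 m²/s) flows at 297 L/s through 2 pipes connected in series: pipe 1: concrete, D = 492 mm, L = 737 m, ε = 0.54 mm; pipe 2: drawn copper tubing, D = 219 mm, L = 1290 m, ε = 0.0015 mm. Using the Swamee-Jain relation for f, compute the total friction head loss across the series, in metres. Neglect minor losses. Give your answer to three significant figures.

H ≈ 206 m

Pipe 1: V = 1.562 m/s, Re = 7.83×10^5, ε/D = 0.00110, f = 0.02055, h_1 = f(L/D)V²/2g = 3.829 m
Pipe 2: V = 7.885 m/s, Re = 1.76×10^6, ε/D = 6.85×10^-6, f = 0.01082, h_2 = f(L/D)V²/2g = 201.9 m
Series → Q common, losses add: H = Σh = 205.8 m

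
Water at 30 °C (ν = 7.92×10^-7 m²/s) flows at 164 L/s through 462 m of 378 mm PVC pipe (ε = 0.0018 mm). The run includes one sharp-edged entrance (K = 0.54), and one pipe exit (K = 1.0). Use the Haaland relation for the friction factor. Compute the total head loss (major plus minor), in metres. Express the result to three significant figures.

H_L ≈ 1.82 m

V = 4Q/(πD²) = 1.461 m/s; V²/2g = 0.1089 m
Re = 6.97×10^5, ε/D = 4.76×10^-6 → f = 0.01238 (Haaland)
Major: h_f = f(L/D)·V²/2g = 0.01238·1222·0.1089 = 1.648 m
Minor: ΣK = 1.54; h_m = ΣK·V²/2g = 0.1676 m
Total H_L = 1.648 + 0.1676 = 1.815 m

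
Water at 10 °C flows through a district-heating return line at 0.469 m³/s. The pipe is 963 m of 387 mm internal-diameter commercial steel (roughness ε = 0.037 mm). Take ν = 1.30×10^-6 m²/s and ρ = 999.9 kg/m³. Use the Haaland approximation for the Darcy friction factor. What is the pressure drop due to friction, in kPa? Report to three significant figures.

Δp ≈ 259 kPa

V = 4Q/(πD²) = 4·0.469/(π·0.387²) = 3.987 m/s
Re = VD/ν = 3.987·0.387/1.30×10^-6 = 1.19×10^6 → turbulent
ε/D = 0.037/387 = 9.56×10^-5
Haaland: f = 0.01308
h_f = f(L/D)V²/(2g) = 0.01308·(963/0.387)·3.987²/(2·9.81) = 26.38 m
Δp = ρg·h_f = 999.9·9.81·26.38 = 258.7 kPa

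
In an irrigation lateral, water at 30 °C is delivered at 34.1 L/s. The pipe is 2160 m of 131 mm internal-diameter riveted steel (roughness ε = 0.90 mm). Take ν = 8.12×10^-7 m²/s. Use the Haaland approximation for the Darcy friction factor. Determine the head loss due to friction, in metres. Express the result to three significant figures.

h_f ≈ 182 m

V = 4Q/(πD²) = 4·0.0341/(π·0.131²) = 2.530 m/s
Re = VD/ν = 2.530·0.131/8.12×10^-7 = 4.08×10^5 → turbulent
ε/D = 0.90/131 = 0.00687
Haaland: f = 0.03375
h_f = f(L/D)V²/(2g) = 0.03375·(2160/0.131)·2.530²/(2·9.81) = 181.6 m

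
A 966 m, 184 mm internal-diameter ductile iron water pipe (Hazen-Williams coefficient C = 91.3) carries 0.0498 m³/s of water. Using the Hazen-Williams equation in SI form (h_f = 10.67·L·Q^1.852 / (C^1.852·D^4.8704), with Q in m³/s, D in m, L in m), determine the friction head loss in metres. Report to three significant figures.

h_f = 10.67·966·0.0498^1.852 / (91.3^1.852·0.184^4.8704) = 35.50 m

h_f ≈ 35.5 m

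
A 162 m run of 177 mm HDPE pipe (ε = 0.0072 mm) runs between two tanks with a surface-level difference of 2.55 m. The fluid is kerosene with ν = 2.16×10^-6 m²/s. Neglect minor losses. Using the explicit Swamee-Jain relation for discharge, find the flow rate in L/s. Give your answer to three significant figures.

Q ≈ 44.3 L/s

Swamee-Jain (Type II): Q = -0.965·√(gD⁵h_f/L)·ln[ε/(3.7D) + √(3.17ν²L/(gD³h_f))]
√(gD⁵h_f/L) = √(9.81·0.177⁵·2.55/162) = 0.005179
ε/(3.7D) = 1.10×10^-5; √(3.17ν²L/(gD³h_f)) = 1.31×10^-4
Q = -0.965·0.005179·ln(1.424×10^-4) = 0.04427 m³/s
Check: V = 1.80 m/s, Re = 1.47×10^5, f = 0.01681, h_f = 2.54 m ≈ 2.55 m ✓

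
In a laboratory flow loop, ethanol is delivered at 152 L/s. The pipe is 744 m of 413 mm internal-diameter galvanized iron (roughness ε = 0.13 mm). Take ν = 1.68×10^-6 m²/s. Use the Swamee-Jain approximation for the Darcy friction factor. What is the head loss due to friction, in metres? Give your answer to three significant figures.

V = 4Q/(πD²) = 4·0.152/(π·0.413²) = 1.135 m/s
Re = VD/ν = 1.135·0.413/1.68×10^-6 = 2.79×10^5 → turbulent
ε/D = 0.13/413 = 3.15×10^-4
Swamee-Jain: f = 0.01728
h_f = f(L/D)V²/(2g) = 0.01728·(744/0.413)·1.135²/(2·9.81) = 2.043 m

h_f ≈ 2.04 m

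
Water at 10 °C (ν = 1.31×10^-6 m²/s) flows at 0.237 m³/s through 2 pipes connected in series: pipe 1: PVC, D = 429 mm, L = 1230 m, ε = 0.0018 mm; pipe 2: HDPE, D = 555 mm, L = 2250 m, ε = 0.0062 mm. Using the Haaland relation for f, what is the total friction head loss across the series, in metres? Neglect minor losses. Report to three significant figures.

Pipe 1: V = 1.640 m/s, Re = 5.37×10^5, ε/D = 4.20×10^-6, f = 0.01295, h_1 = f(L/D)V²/2g = 5.086 m
Pipe 2: V = 0.9797 m/s, Re = 4.15×10^5, ε/D = 1.12×10^-5, f = 0.01362, h_2 = f(L/D)V²/2g = 2.701 m
Series → Q common, losses add: H = Σh = 7.787 m

H ≈ 7.79 m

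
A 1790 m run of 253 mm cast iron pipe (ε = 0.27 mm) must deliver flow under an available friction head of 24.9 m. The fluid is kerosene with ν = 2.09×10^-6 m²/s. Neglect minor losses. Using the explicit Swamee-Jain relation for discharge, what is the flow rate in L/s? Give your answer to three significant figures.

Swamee-Jain (Type II): Q = -0.965·√(gD⁵h_f/L)·ln[ε/(3.7D) + √(3.17ν²L/(gD³h_f))]
√(gD⁵h_f/L) = √(9.81·0.253⁵·24.9/1790) = 0.01189
ε/(3.7D) = 2.88×10^-4; √(3.17ν²L/(gD³h_f)) = 7.92×10^-5
Q = -0.965·0.01189·ln(3.676×10^-4) = 0.09077 m³/s
Check: V = 1.81 m/s, Re = 2.19×10^5, f = 0.02135, h_f = 25.1 m ≈ 24.9 m ✓

Q ≈ 90.8 L/s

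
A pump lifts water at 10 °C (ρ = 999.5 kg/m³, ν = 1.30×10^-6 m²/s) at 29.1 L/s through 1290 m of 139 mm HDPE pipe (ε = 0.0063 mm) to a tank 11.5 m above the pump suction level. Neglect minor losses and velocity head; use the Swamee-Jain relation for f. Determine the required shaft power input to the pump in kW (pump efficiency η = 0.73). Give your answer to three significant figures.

P_shaft ≈ 15.3 kW

V = 4Q/(πD²) = 1.918 m/s; Re = 2.05×10^5; ε/D = 4.53×10^-5; f = 0.01587
h_f = f(L/D)V²/2g = 27.60 m
Total head H = z + h_f = 11.5 + 27.60 = 39.10 m
P_hyd = ρgQH = 999.5·9.81·0.0291·39.10 = 11.16 kW
P_shaft = P_hyd/η = 11.16/0.73 = 15.28 kW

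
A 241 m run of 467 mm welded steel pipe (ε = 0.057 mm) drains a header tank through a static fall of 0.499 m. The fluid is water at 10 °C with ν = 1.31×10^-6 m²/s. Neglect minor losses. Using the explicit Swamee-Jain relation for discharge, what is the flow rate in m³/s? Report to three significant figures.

Swamee-Jain (Type II): Q = -0.965·√(gD⁵h_f/L)·ln[ε/(3.7D) + √(3.17ν²L/(gD³h_f))]
√(gD⁵h_f/L) = √(9.81·0.467⁵·0.499/241) = 0.02124
ε/(3.7D) = 3.30×10^-5; √(3.17ν²L/(gD³h_f)) = 5.13×10^-5
Q = -0.965·0.02124·ln(8.427×10^-5) = 0.1923 m³/s
Check: V = 1.12 m/s, Re = 4.00×10^5, f = 0.01509, h_f = 0.500 m ≈ 0.499 m ✓

Q ≈ 0.192 m³/s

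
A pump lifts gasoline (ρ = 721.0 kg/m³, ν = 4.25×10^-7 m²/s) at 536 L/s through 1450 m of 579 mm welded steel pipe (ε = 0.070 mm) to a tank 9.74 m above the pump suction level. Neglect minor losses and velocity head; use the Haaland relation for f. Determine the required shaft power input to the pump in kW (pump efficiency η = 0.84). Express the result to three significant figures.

V = 4Q/(πD²) = 2.036 m/s; Re = 2.77×10^6; ε/D = 1.21×10^-4; f = 0.01292
h_f = f(L/D)V²/2g = 6.837 m
Total head H = z + h_f = 9.74 + 6.837 = 16.58 m
P_hyd = ρgQH = 721.0·9.81·0.536·16.58 = 62.84 kW
P_shaft = P_hyd/η = 62.84/0.84 = 74.81 kW

P_shaft ≈ 74.8 kW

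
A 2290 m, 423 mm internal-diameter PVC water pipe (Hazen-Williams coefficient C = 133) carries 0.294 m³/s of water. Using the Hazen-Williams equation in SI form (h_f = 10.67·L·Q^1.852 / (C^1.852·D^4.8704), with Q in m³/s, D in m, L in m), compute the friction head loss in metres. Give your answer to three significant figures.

h_f = 10.67·2290·0.294^1.852 / (133^1.852·0.423^4.8704) = 19.49 m

h_f ≈ 19.5 m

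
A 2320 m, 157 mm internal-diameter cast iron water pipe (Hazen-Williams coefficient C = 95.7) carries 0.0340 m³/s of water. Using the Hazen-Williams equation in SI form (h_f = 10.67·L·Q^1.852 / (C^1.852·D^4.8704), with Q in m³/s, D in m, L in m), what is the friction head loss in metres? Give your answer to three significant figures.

h_f ≈ 83.5 m

h_f = 10.67·2320·0.0340^1.852 / (95.7^1.852·0.157^4.8704) = 83.48 m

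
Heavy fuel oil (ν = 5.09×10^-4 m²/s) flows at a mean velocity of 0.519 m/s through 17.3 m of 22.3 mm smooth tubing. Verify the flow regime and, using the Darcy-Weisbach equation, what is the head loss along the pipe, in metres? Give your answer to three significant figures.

Re = VD/ν = 0.519·0.02230/5.09×10^-4 = 22.7 → laminar (Re < 2300)
f = 64/Re = 2.815
h_f = f(L/D)V²/(2g) = 2.815·(17.3/0.02230)·0.519²/(2·9.81) = 29.98 m

h_f ≈ 30.0 m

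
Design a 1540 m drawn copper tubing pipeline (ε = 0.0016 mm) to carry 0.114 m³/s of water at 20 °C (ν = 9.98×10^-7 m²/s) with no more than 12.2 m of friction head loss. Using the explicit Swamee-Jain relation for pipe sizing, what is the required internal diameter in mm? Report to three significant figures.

D ≈ 286 mm

Swamee-Jain (Type III): D = 0.66·[ε^1.25·(LQ²/(gh_f))^4.75 + ν·Q^9.4·(L/(gh_f))^5.2]^0.04
LQ²/(gh_f) = 0.1672; L/(gh_f) = 12.87
Term 1 = ε^1.25·(…)^4.75 = 1.16×10^-11; Term 2 = ν·Q^9.4·(…)^5.2 = 8.01×10^-10
D = 0.66·(1.16×10^-11 + 8.01×10^-10)^0.04 = 0.2857 m = 286 mm
Check: V = 1.78 m/s, Re = 5.09×10^5, f = 0.01314, h_f = 11.4 m ≈ 12.2 m ✓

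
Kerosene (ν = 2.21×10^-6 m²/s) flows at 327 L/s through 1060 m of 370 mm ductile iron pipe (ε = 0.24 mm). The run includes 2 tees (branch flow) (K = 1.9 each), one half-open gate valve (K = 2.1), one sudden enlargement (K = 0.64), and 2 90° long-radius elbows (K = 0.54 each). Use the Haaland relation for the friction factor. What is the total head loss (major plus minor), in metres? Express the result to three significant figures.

H_L ≈ 28.5 m

V = 4Q/(πD²) = 3.041 m/s; V²/2g = 0.4714 m
Re = 5.09×10^5, ε/D = 6.49×10^-4 → f = 0.01845 (Haaland)
Major: h_f = f(L/D)·V²/2g = 0.01845·2865·0.4714 = 24.92 m
Minor: ΣK = 7.62; h_m = ΣK·V²/2g = 3.592 m
Total H_L = 24.92 + 3.592 = 28.51 m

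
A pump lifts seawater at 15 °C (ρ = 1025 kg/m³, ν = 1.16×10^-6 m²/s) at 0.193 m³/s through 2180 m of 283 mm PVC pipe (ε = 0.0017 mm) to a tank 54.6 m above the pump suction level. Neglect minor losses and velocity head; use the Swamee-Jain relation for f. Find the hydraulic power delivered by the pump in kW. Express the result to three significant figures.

P_hyd ≈ 194 kW

V = 4Q/(πD²) = 3.068 m/s; Re = 7.49×10^5; ε/D = 6.01×10^-6; f = 0.01232
h_f = f(L/D)V²/2g = 45.54 m
Total head H = z + h_f = 54.6 + 45.54 = 100.1 m
P_hyd = ρgQH = 1025·9.81·0.193·100.1 = 194.3 kW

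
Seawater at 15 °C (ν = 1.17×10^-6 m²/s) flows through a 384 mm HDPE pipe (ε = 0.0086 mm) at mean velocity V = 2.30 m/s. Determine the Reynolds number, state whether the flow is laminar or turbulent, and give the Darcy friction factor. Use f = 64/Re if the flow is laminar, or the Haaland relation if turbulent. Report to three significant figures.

Re ≈ 7.55×10^5; turbulent; f ≈ 0.0125

Re = VD/ν = 2.300·0.384/1.17×10^-6 = 7.55×10^5
Re > 4000 → turbulent; ε/D = 2.24×10^-5
Haaland: f = 0.01250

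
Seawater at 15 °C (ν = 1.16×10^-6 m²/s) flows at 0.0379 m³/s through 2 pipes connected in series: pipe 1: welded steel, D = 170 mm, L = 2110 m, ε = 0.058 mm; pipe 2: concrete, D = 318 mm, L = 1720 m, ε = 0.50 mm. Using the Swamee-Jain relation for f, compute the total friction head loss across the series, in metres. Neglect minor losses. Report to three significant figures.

Pipe 1: V = 1.670 m/s, Re = 2.45×10^5, ε/D = 3.41×10^-4, f = 0.01767, h_1 = f(L/D)V²/2g = 31.17 m
Pipe 2: V = 0.4772 m/s, Re = 1.31×10^5, ε/D = 0.00157, f = 0.02373, h_2 = f(L/D)V²/2g = 1.489 m
Series → Q common, losses add: H = Σh = 32.66 m

H ≈ 32.7 m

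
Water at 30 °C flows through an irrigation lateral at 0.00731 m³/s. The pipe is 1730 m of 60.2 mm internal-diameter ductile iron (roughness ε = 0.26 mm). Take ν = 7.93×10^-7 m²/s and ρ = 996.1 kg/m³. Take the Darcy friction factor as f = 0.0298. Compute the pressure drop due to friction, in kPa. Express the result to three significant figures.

Δp ≈ 2810 kPa

V = 4Q/(πD²) = 4·0.00731/(π·0.0602²) = 2.568 m/s
h_f = f(L/D)V²/(2g) = 0.02980·(1730/0.0602)·2.568²/(2·9.81) = 287.9 m
Δp = ρg·h_f = 996.1·9.81·287.9 = 2813 kPa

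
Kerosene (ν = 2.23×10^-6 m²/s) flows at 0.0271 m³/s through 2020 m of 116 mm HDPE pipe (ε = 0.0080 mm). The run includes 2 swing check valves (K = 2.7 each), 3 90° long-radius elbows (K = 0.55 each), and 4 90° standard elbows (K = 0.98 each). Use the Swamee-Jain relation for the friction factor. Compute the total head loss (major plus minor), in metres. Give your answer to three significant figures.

H_L ≈ 105 m

V = 4Q/(πD²) = 2.564 m/s; V²/2g = 0.3351 m
Re = 1.33×10^5, ε/D = 6.90×10^-5 → f = 0.01732 (Swamee-Jain)
Major: h_f = f(L/D)·V²/2g = 0.01732·17414·0.3351 = 101.1 m
Minor: ΣK = 11.0; h_m = ΣK·V²/2g = 3.676 m
Total H_L = 101.1 + 3.676 = 104.7 m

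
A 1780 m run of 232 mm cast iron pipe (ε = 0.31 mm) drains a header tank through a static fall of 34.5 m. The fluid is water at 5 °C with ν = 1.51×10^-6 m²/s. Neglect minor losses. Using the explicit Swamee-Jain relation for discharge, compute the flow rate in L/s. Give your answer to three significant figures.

Q ≈ 84.9 L/s

Swamee-Jain (Type II): Q = -0.965·√(gD⁵h_f/L)·ln[ε/(3.7D) + √(3.17ν²L/(gD³h_f))]
√(gD⁵h_f/L) = √(9.81·0.232⁵·34.5/1780) = 0.01130
ε/(3.7D) = 3.61×10^-4; √(3.17ν²L/(gD³h_f)) = 5.52×10^-5
Q = -0.965·0.01130·ln(4.163×10^-4) = 0.08492 m³/s
Check: V = 2.01 m/s, Re = 3.09×10^5, f = 0.02202, h_f = 34.7 m ≈ 34.5 m ✓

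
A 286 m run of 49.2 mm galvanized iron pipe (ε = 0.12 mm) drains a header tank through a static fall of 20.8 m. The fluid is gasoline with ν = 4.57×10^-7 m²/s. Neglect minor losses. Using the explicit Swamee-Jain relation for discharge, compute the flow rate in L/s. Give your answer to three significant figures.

Q ≈ 3.15 L/s

Swamee-Jain (Type II): Q = -0.965·√(gD⁵h_f/L)·ln[ε/(3.7D) + √(3.17ν²L/(gD³h_f))]
√(gD⁵h_f/L) = √(9.81·0.0492⁵·20.8/286) = 4.535×10^-4
ε/(3.7D) = 6.59×10^-4; √(3.17ν²L/(gD³h_f)) = 8.83×10^-5
Q = -0.965·4.535×10^-4·ln(7.475×10^-4) = 0.003151 m³/s
Check: V = 1.66 m/s, Re = 1.78×10^5, f = 0.02576, h_f = 21.0 m ≈ 20.8 m ✓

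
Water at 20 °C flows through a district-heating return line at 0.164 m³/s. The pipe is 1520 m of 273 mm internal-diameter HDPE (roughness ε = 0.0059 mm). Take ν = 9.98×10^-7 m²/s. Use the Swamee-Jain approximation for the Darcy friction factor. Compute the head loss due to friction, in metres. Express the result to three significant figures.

V = 4Q/(πD²) = 4·0.164/(π·0.273²) = 2.802 m/s
Re = VD/ν = 2.802·0.273/9.98×10^-7 = 7.66×10^5 → turbulent
ε/D = 0.0059/273 = 2.16×10^-5
Swamee-Jain: f = 0.01258
h_f = f(L/D)V²/(2g) = 0.01258·(1520/0.273)·2.802²/(2·9.81) = 28.03 m

h_f ≈ 28.0 m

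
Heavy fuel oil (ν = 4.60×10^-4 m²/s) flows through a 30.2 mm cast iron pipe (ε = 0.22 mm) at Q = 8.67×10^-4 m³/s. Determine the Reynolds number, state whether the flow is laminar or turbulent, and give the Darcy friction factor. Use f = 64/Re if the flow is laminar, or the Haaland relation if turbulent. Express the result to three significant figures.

V = 4Q/(πD²) = 1.210 m/s
Re = VD/ν = 1.210·0.0302/4.60×10^-4 = 79.5
Re < 2300 → laminar → f = 64/Re = 0.8054

Re ≈ 79.5; laminar; f = 64/Re ≈ 0.805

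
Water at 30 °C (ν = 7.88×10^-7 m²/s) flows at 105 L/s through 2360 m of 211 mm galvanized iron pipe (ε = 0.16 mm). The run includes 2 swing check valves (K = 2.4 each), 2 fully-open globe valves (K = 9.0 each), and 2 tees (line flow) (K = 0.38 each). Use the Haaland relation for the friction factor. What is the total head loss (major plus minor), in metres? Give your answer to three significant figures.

H_L ≈ 108 m

V = 4Q/(πD²) = 3.003 m/s; V²/2g = 0.4596 m
Re = 8.04×10^5, ε/D = 7.58×10^-4 → f = 0.01882 (Haaland)
Major: h_f = f(L/D)·V²/2g = 0.01882·11185·0.4596 = 96.72 m
Minor: ΣK = 23.6; h_m = ΣK·V²/2g = 10.83 m
Total H_L = 96.72 + 10.83 = 107.5 m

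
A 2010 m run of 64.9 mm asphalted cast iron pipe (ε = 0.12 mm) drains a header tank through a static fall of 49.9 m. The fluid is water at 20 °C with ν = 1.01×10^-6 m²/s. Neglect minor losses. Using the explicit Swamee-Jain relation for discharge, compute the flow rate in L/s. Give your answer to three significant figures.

Q ≈ 3.70 L/s

Swamee-Jain (Type II): Q = -0.965·√(gD⁵h_f/L)·ln[ε/(3.7D) + √(3.17ν²L/(gD³h_f))]
√(gD⁵h_f/L) = √(9.81·0.0649⁵·49.9/2010) = 5.295×10^-4
ε/(3.7D) = 5.00×10^-4; √(3.17ν²L/(gD³h_f)) = 2.20×10^-4
Q = -0.965·5.295×10^-4·ln(7.201×10^-4) = 0.003698 m³/s
Check: V = 1.12 m/s, Re = 7.18×10^4, f = 0.02555, h_f = 50.4 m ≈ 49.9 m ✓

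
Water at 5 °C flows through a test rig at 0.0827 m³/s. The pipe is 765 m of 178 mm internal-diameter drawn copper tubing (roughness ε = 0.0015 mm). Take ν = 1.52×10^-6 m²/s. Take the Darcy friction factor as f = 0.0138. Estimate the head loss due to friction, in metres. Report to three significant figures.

V = 4Q/(πD²) = 4·0.0827/(π·0.178²) = 3.323 m/s
h_f = f(L/D)V²/(2g) = 0.01380·(765/0.178)·3.323²/(2·9.81) = 33.39 m

h_f ≈ 33.4 m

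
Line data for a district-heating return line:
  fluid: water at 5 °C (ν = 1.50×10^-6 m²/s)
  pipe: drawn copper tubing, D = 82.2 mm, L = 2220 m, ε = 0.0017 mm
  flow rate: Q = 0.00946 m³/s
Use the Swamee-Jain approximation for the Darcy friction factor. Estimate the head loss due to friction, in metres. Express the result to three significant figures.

V = 4Q/(πD²) = 4·0.00946/(π·0.0822²) = 1.783 m/s
Re = VD/ν = 1.783·0.0822/1.50×10^-6 = 9.77×10^4 → turbulent
ε/D = 0.0017/82.2 = 2.07×10^-5
Swamee-Jain: f = 0.01807
h_f = f(L/D)V²/(2g) = 0.01807·(2220/0.0822)·1.783²/(2·9.81) = 79.06 m

h_f ≈ 79.1 m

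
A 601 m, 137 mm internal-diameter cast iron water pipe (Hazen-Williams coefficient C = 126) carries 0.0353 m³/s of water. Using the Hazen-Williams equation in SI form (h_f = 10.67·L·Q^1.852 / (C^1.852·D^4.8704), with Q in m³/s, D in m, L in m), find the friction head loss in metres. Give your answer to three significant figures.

h_f ≈ 27.0 m

h_f = 10.67·601·0.0353^1.852 / (126^1.852·0.137^4.8704) = 27.05 m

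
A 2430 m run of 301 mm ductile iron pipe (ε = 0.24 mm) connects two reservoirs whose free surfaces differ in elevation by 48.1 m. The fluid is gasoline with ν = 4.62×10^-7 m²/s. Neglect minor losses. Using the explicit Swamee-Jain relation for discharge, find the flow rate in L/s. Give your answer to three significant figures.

Swamee-Jain (Type II): Q = -0.965·√(gD⁵h_f/L)·ln[ε/(3.7D) + √(3.17ν²L/(gD³h_f))]
√(gD⁵h_f/L) = √(9.81·0.301⁵·48.1/2430) = 0.02190
ε/(3.7D) = 2.15×10^-4; √(3.17ν²L/(gD³h_f)) = 1.13×10^-5
Q = -0.965·0.02190·ln(2.268×10^-4) = 0.1774 m³/s
Check: V = 2.49 m/s, Re = 1.62×10^6, f = 0.01889, h_f = 48.3 m ≈ 48.1 m ✓

Q ≈ 177 L/s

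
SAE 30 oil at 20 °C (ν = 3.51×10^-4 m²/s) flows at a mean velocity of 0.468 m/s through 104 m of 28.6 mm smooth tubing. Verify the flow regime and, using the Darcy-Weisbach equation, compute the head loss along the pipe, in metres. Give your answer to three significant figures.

Re = VD/ν = 0.468·0.02860/3.51×10^-4 = 38.1 → laminar (Re < 2300)
f = 64/Re = 1.678
h_f = f(L/D)V²/(2g) = 1.678·(104/0.02860)·0.468²/(2·9.81) = 68.13 m

h_f ≈ 68.1 m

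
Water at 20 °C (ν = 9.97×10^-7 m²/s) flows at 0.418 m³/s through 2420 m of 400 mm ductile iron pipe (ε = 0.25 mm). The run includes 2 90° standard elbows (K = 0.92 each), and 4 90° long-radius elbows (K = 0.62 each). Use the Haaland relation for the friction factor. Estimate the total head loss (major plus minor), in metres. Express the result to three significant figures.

V = 4Q/(πD²) = 3.326 m/s; V²/2g = 0.5639 m
Re = 1.33×10^6, ε/D = 6.25×10^-4 → f = 0.01789 (Haaland)
Major: h_f = f(L/D)·V²/2g = 0.01789·6050·0.5639 = 61.02 m
Minor: ΣK = 4.32; h_m = ΣK·V²/2g = 2.436 m
Total H_L = 61.02 + 2.436 = 63.46 m

H_L ≈ 63.5 m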